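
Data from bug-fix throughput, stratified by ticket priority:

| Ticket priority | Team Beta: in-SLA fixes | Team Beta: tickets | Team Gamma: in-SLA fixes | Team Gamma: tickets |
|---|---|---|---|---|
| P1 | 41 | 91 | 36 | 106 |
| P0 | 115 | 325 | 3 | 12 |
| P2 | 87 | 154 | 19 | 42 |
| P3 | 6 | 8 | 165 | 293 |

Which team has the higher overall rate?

P1: Team Beta 41/91 = 45.1%, Team Gamma 36/106 = 34.0% → Team Beta
P0: Team Beta 115/325 = 35.4%, Team Gamma 3/12 = 25.0% → Team Beta
P2: Team Beta 87/154 = 56.5%, Team Gamma 19/42 = 45.2% → Team Beta
P3: Team Beta 6/8 = 75.0%, Team Gamma 165/293 = 56.3% → Team Beta
Overall: Team Beta 249/578 = 43.1%, Team Gamma 223/453 = 49.2% → Team Gamma
(Team Beta wins every ticket group but Team Gamma wins overall — Team Beta's tickets skew toward the low-rate P0 group.)

Team Gamma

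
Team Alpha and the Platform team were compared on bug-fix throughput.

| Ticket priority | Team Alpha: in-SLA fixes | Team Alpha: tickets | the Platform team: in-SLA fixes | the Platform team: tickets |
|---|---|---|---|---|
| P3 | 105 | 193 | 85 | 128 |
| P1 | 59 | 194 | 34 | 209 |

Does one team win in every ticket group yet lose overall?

No

P3: Team Alpha 105/193 = 54.4%, the Platform team 85/128 = 66.4% → the Platform team
P1: Team Alpha 59/194 = 30.4%, the Platform team 34/209 = 16.3% → Team Alpha
Overall: Team Alpha 164/387 = 42.4%, the Platform team 119/337 = 35.3% → Team Alpha
Neither sweeps: Team Alpha wins 1 of 2 groups, the Platform team wins 1. Team Alpha wins overall but not every group — no Simpson reversal.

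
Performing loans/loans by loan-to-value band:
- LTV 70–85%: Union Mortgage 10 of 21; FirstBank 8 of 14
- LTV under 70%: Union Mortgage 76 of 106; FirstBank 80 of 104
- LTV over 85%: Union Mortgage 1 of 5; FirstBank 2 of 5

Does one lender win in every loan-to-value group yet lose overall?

No

LTV 70–85%: Union Mortgage 10/21 = 47.6%, FirstBank 8/14 = 57.1% → FirstBank
LTV under 70%: Union Mortgage 76/106 = 71.7%, FirstBank 80/104 = 76.9% → FirstBank
LTV over 85%: Union Mortgage 1/5 = 20.0%, FirstBank 2/5 = 40.0% → FirstBank
Overall: Union Mortgage 87/132 = 65.9%, FirstBank 90/123 = 73.2% → FirstBank
FirstBank wins overall and in every loan-to-value group — no reversal.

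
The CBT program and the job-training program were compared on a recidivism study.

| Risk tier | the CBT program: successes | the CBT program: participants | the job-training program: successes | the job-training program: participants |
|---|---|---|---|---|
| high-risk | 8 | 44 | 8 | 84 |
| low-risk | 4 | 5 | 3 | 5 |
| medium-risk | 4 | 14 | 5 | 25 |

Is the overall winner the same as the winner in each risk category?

Yes

High-risk: the CBT program 8/44 = 18.2%, the job-training program 8/84 = 9.5% → the CBT program
Low-risk: the CBT program 4/5 = 80.0%, the job-training program 3/5 = 60.0% → the CBT program
Medium-risk: the CBT program 4/14 = 28.6%, the job-training program 5/25 = 20.0% → the CBT program
Overall: the CBT program 16/63 = 25.4%, the job-training program 16/114 = 14.0% → the CBT program
The CBT program wins overall and in every risk group — no reversal.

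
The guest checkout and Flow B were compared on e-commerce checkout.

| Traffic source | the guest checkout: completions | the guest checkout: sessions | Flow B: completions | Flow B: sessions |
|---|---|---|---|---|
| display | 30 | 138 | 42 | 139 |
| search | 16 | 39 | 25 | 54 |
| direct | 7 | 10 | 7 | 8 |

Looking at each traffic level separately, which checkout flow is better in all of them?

Display: the guest checkout 30/138 = 21.7%, Flow B 42/139 = 30.2% → Flow B
Search: the guest checkout 16/39 = 41.0%, Flow B 25/54 = 46.3% → Flow B
Direct: the guest checkout 7/10 = 70.0%, Flow B 7/8 = 87.5% → Flow B
Flow B has the higher rate in all 3 groups.

Flow B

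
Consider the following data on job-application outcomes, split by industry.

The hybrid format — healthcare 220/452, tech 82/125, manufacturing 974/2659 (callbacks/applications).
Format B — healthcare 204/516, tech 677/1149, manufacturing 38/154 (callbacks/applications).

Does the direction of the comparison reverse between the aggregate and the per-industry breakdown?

Yes

Healthcare: the hybrid format 220/452 = 48.7%, Format B 204/516 = 39.5% → the hybrid format
Tech: the hybrid format 82/125 = 65.6%, Format B 677/1149 = 58.9% → the hybrid format
Manufacturing: the hybrid format 974/2659 = 36.6%, Format B 38/154 = 24.7% → the hybrid format
Overall: the hybrid format 1276/3236 = 39.4%, Format B 919/1819 = 50.5% → Format B
The hybrid format wins each industry group but Format B wins overall — the comparison reverses. The hybrid format's applications skew toward manufacturing, which has a lower base rate.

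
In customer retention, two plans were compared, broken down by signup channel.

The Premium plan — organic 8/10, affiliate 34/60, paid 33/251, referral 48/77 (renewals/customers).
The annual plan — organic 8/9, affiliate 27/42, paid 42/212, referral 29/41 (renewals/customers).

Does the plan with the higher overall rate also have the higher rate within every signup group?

Organic: the Premium plan 8/10 = 80.0%, the annual plan 8/9 = 88.9% → the annual plan
Affiliate: the Premium plan 34/60 = 56.7%, the annual plan 27/42 = 64.3% → the annual plan
Paid: the Premium plan 33/251 = 13.1%, the annual plan 42/212 = 19.8% → the annual plan
Referral: the Premium plan 48/77 = 62.3%, the annual plan 29/41 = 70.7% → the annual plan
Overall: the Premium plan 123/398 = 30.9%, the annual plan 106/304 = 34.9% → the annual plan
The annual plan wins overall and in every signup group — no reversal.

Yes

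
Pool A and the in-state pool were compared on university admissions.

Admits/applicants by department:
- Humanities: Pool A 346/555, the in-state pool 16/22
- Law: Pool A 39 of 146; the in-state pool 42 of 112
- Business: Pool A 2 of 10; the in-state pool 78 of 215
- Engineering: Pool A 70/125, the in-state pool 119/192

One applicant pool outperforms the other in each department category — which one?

Humanities: Pool A 346/555 = 62.3%, the in-state pool 16/22 = 72.7% → the in-state pool
Law: Pool A 39/146 = 26.7%, the in-state pool 42/112 = 37.5% → the in-state pool
Business: Pool A 2/10 = 20.0%, the in-state pool 78/215 = 36.3% → the in-state pool
Engineering: Pool A 70/125 = 56.0%, the in-state pool 119/192 = 62.0% → the in-state pool
The in-state pool has the higher rate in all 4 groups.

the in-state pool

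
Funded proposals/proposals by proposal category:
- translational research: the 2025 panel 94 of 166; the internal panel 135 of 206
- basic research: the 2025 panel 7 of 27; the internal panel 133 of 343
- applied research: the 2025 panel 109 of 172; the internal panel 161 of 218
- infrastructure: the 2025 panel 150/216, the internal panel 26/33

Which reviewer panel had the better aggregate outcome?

the 2025 panel

Translational research: the 2025 panel 94/166 = 56.6%, the internal panel 135/206 = 65.5% → the internal panel
Basic research: the 2025 panel 7/27 = 25.9%, the internal panel 133/343 = 38.8% → the internal panel
Applied research: the 2025 panel 109/172 = 63.4%, the internal panel 161/218 = 73.9% → the internal panel
Infrastructure: the 2025 panel 150/216 = 69.4%, the internal panel 26/33 = 78.8% → the internal panel
Overall: the 2025 panel 360/581 = 62.0%, the internal panel 455/800 = 56.9% → the 2025 panel
(The internal panel wins every proposal group but the 2025 panel wins overall — the internal panel's proposals skew toward the low-rate basic research group.)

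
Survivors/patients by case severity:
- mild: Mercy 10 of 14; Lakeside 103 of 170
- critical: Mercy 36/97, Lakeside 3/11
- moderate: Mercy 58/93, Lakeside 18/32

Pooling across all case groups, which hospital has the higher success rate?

Mild: Mercy 10/14 = 71.4%, Lakeside 103/170 = 60.6% → Mercy
Critical: Mercy 36/97 = 37.1%, Lakeside 3/11 = 27.3% → Mercy
Moderate: Mercy 58/93 = 62.4%, Lakeside 18/32 = 56.2% → Mercy
Overall: Mercy 104/204 = 51.0%, Lakeside 124/213 = 58.2% → Lakeside
(Mercy wins every case group but Lakeside wins overall — Mercy's patients skew toward the low-rate critical group.)

Lakeside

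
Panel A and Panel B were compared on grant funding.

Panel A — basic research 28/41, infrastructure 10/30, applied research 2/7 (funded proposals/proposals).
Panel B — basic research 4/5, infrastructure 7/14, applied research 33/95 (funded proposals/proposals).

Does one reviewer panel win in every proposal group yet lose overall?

Yes

Basic research: Panel A 28/41 = 68.3%, Panel B 4/5 = 80.0% → Panel B
Infrastructure: Panel A 10/30 = 33.3%, Panel B 7/14 = 50.0% → Panel B
Applied research: Panel A 2/7 = 28.6%, Panel B 33/95 = 34.7% → Panel B
Overall: Panel A 40/78 = 51.3%, Panel B 44/114 = 38.6% → Panel A
Panel B wins each proposal group but Panel A wins overall — the comparison reverses. Panel B's proposals skew toward applied research, which has a lower base rate.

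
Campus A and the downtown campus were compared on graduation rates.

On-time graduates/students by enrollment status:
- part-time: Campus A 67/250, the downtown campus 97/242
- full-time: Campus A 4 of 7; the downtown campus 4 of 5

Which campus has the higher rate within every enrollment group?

the downtown campus

Part-time: Campus A 67/250 = 26.8%, the downtown campus 97/242 = 40.1% → the downtown campus
Full-time: Campus A 4/7 = 57.1%, the downtown campus 4/5 = 80.0% → the downtown campus
The downtown campus has the higher rate in both groups.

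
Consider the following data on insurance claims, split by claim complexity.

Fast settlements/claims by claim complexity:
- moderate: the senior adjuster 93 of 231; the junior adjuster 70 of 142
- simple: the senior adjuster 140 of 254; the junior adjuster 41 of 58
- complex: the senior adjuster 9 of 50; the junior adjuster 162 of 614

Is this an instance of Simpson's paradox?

Moderate: the senior adjuster 93/231 = 40.3%, the junior adjuster 70/142 = 49.3% → the junior adjuster
Simple: the senior adjuster 140/254 = 55.1%, the junior adjuster 41/58 = 70.7% → the junior adjuster
Complex: the senior adjuster 9/50 = 18.0%, the junior adjuster 162/614 = 26.4% → the junior adjuster
Overall: the senior adjuster 242/535 = 45.2%, the junior adjuster 273/814 = 33.5% → the senior adjuster
The junior adjuster wins each claim group but the senior adjuster wins overall — the comparison reverses. The junior adjuster's claims skew toward complex, which has a lower base rate.

Yes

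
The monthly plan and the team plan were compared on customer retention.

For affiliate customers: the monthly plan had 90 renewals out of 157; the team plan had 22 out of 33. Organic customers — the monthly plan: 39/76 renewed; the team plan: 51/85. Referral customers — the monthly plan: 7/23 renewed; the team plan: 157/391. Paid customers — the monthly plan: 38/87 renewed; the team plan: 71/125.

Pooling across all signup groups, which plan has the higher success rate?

the monthly plan

Affiliate: the monthly plan 90/157 = 57.3%, the team plan 22/33 = 66.7% → the team plan
Organic: the monthly plan 39/76 = 51.3%, the team plan 51/85 = 60.0% → the team plan
Referral: the monthly plan 7/23 = 30.4%, the team plan 157/391 = 40.2% → the team plan
Paid: the monthly plan 38/87 = 43.7%, the team plan 71/125 = 56.8% → the team plan
Overall: the monthly plan 174/343 = 50.7%, the team plan 301/634 = 47.5% → the monthly plan
(The team plan wins every signup group but the monthly plan wins overall — the team plan's customers skew toward the low-rate referral group.)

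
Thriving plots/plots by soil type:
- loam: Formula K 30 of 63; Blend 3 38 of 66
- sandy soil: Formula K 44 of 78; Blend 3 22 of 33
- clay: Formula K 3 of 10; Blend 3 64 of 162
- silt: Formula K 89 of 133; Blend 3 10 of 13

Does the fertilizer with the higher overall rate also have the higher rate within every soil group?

No

Loam: Formula K 30/63 = 47.6%, Blend 3 38/66 = 57.6% → Blend 3
Sandy soil: Formula K 44/78 = 56.4%, Blend 3 22/33 = 66.7% → Blend 3
Clay: Formula K 3/10 = 30.0%, Blend 3 64/162 = 39.5% → Blend 3
Silt: Formula K 89/133 = 66.9%, Blend 3 10/13 = 76.9% → Blend 3
Overall: Formula K 166/284 = 58.5%, Blend 3 134/274 = 48.9% → Formula K
Blend 3 wins each soil group but Formula K wins overall — the comparison reverses. Blend 3's plots skew toward clay, which has a lower base rate.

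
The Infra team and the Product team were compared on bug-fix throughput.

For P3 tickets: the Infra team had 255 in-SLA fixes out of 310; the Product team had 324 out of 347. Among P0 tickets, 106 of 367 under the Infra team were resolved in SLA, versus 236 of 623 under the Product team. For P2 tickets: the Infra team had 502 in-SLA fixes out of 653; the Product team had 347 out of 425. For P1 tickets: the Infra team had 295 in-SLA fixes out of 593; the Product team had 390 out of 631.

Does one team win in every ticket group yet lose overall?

P3: the Infra team 255/310 = 82.3%, the Product team 324/347 = 93.4% → the Product team
P0: the Infra team 106/367 = 28.9%, the Product team 236/623 = 37.9% → the Product team
P2: the Infra team 502/653 = 76.9%, the Product team 347/425 = 81.6% → the Product team
P1: the Infra team 295/593 = 49.7%, the Product team 390/631 = 61.8% → the Product team
Overall: the Infra team 1158/1923 = 60.2%, the Product team 1297/2026 = 64.0% → the Product team
The Product team wins overall and in every ticket group — no reversal.

No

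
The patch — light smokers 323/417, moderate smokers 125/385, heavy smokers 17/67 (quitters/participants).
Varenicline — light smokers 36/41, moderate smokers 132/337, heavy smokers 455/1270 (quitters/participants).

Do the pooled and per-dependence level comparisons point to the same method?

Light smokers: the patch 323/417 = 77.5%, varenicline 36/41 = 87.8% → varenicline
Moderate smokers: the patch 125/385 = 32.5%, varenicline 132/337 = 39.2% → varenicline
Heavy smokers: the patch 17/67 = 25.4%, varenicline 455/1270 = 35.8% → varenicline
Overall: the patch 465/869 = 53.5%, varenicline 623/1648 = 37.8% → the patch
Varenicline wins each dependence group but the patch wins overall — the comparison reverses. Varenicline's participants skew toward heavy smokers, which has a lower base rate.

No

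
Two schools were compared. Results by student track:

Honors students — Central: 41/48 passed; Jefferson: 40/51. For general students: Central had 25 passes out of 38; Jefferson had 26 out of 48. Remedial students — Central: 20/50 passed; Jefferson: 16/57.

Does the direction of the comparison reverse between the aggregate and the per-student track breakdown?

No

Honors: Central 41/48 = 85.4%, Jefferson 40/51 = 78.4% → Central
General: Central 25/38 = 65.8%, Jefferson 26/48 = 54.2% → Central
Remedial: Central 20/50 = 40.0%, Jefferson 16/57 = 28.1% → Central
Overall: Central 86/136 = 63.2%, Jefferson 82/156 = 52.6% → Central
Central wins overall and in every student group — no reversal.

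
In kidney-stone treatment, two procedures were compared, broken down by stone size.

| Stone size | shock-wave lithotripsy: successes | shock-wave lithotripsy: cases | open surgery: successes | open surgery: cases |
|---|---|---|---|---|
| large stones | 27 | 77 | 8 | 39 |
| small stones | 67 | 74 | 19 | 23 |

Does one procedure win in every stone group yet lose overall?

No

Large stones: shock-wave lithotripsy 27/77 = 35.1%, open surgery 8/39 = 20.5% → shock-wave lithotripsy
Small stones: shock-wave lithotripsy 67/74 = 90.5%, open surgery 19/23 = 82.6% → shock-wave lithotripsy
Overall: shock-wave lithotripsy 94/151 = 62.3%, open surgery 27/62 = 43.5% → shock-wave lithotripsy
Shock-wave lithotripsy wins overall and in every stone group — no reversal.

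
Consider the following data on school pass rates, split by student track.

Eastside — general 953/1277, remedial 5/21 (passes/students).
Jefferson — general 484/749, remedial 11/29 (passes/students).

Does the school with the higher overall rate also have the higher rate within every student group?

General: Eastside 953/1277 = 74.6%, Jefferson 484/749 = 64.6% → Eastside
Remedial: Eastside 5/21 = 23.8%, Jefferson 11/29 = 37.9% → Jefferson
Overall: Eastside 958/1298 = 73.8%, Jefferson 495/778 = 63.6% → Eastside
Neither sweeps: Eastside wins 1 of 2 groups, Jefferson wins 1. Eastside wins overall but not every group — no Simpson reversal.

No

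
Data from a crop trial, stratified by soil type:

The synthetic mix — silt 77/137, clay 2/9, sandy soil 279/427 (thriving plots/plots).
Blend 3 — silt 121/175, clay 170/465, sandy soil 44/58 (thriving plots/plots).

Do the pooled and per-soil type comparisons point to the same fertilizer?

No

Silt: the synthetic mix 77/137 = 56.2%, Blend 3 121/175 = 69.1% → Blend 3
Clay: the synthetic mix 2/9 = 22.2%, Blend 3 170/465 = 36.6% → Blend 3
Sandy soil: the synthetic mix 279/427 = 65.3%, Blend 3 44/58 = 75.9% → Blend 3
Overall: the synthetic mix 358/573 = 62.5%, Blend 3 335/698 = 48.0% → the synthetic mix
Blend 3 wins each soil group but the synthetic mix wins overall — the comparison reverses. Blend 3's plots skew toward clay, which has a lower base rate.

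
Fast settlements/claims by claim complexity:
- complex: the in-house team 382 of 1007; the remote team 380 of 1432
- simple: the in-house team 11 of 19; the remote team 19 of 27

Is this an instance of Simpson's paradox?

No

Complex: the in-house team 382/1007 = 37.9%, the remote team 380/1432 = 26.5% → the in-house team
Simple: the in-house team 11/19 = 57.9%, the remote team 19/27 = 70.4% → the remote team
Overall: the in-house team 393/1026 = 38.3%, the remote team 399/1459 = 27.3% → the in-house team
Neither sweeps: the in-house team wins 1 of 2 groups, the remote team wins 1. The in-house team wins overall but not every group — no Simpson reversal.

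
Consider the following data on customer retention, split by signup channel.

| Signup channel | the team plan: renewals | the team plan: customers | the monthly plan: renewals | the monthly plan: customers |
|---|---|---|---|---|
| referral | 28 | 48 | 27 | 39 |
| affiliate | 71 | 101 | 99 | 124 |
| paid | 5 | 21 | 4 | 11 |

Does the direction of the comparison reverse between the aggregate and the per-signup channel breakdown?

No

Referral: the team plan 28/48 = 58.3%, the monthly plan 27/39 = 69.2% → the monthly plan
Affiliate: the team plan 71/101 = 70.3%, the monthly plan 99/124 = 79.8% → the monthly plan
Paid: the team plan 5/21 = 23.8%, the monthly plan 4/11 = 36.4% → the monthly plan
Overall: the team plan 104/170 = 61.2%, the monthly plan 130/174 = 74.7% → the monthly plan
The monthly plan wins overall and in every signup group — no reversal.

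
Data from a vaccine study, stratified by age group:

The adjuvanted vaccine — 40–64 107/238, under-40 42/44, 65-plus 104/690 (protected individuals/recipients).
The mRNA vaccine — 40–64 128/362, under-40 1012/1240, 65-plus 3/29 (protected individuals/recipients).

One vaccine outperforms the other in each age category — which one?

40–64: the adjuvanted vaccine 107/238 = 45.0%, the mRNA vaccine 128/362 = 35.4% → the adjuvanted vaccine
Under-40: the adjuvanted vaccine 42/44 = 95.5%, the mRNA vaccine 1012/1240 = 81.6% → the adjuvanted vaccine
65-plus: the adjuvanted vaccine 104/690 = 15.1%, the mRNA vaccine 3/29 = 10.3% → the adjuvanted vaccine
The adjuvanted vaccine has the higher rate in all 3 groups.

the adjuvanted vaccine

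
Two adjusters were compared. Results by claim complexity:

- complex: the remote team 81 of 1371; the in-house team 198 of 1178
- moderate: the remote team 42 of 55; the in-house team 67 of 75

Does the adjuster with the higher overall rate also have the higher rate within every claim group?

Complex: the remote team 81/1371 = 5.9%, the in-house team 198/1178 = 16.8% → the in-house team
Moderate: the remote team 42/55 = 76.4%, the in-house team 67/75 = 89.3% → the in-house team
Overall: the remote team 123/1426 = 8.6%, the in-house team 265/1253 = 21.1% → the in-house team
The in-house team wins overall and in every claim group — no reversal.

Yes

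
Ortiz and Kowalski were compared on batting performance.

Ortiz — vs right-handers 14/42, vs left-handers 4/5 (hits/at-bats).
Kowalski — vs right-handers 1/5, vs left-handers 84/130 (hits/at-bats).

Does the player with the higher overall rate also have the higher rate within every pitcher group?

No

Vs right-handers: Ortiz 14/42 = 33.3%, Kowalski 1/5 = 20.0% → Ortiz
Vs left-handers: Ortiz 4/5 = 80.0%, Kowalski 84/130 = 64.6% → Ortiz
Overall: Ortiz 18/47 = 38.3%, Kowalski 85/135 = 63.0% → Kowalski
Ortiz wins each pitcher group but Kowalski wins overall — the comparison reverses. Ortiz's at-bats skew toward vs right-handers, which has a lower base rate.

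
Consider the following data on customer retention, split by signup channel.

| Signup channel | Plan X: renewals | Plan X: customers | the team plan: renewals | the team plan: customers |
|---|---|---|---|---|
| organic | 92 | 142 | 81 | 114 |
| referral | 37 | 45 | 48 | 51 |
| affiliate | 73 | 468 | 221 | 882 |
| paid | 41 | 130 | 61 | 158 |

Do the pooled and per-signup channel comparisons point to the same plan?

Yes

Organic: Plan X 92/142 = 64.8%, the team plan 81/114 = 71.1% → the team plan
Referral: Plan X 37/45 = 82.2%, the team plan 48/51 = 94.1% → the team plan
Affiliate: Plan X 73/468 = 15.6%, the team plan 221/882 = 25.1% → the team plan
Paid: Plan X 41/130 = 31.5%, the team plan 61/158 = 38.6% → the team plan
Overall: Plan X 243/785 = 31.0%, the team plan 411/1205 = 34.1% → the team plan
The team plan wins overall and in every signup group — no reversal.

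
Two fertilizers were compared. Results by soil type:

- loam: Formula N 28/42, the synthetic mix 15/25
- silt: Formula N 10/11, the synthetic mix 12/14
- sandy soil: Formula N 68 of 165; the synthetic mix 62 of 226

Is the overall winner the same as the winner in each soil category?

Yes

Loam: Formula N 28/42 = 66.7%, the synthetic mix 15/25 = 60.0% → Formula N
Silt: Formula N 10/11 = 90.9%, the synthetic mix 12/14 = 85.7% → Formula N
Sandy soil: Formula N 68/165 = 41.2%, the synthetic mix 62/226 = 27.4% → Formula N
Overall: Formula N 106/218 = 48.6%, the synthetic mix 89/265 = 33.6% → Formula N
Formula N wins overall and in every soil group — no reversal.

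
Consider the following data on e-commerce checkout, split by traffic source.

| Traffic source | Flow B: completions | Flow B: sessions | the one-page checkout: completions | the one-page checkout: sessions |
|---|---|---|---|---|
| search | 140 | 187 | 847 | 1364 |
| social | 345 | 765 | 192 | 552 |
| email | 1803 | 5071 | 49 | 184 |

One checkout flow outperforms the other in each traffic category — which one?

Search: Flow B 140/187 = 74.9%, the one-page checkout 847/1364 = 62.1% → Flow B
Social: Flow B 345/765 = 45.1%, the one-page checkout 192/552 = 34.8% → Flow B
Email: Flow B 1803/5071 = 35.6%, the one-page checkout 49/184 = 26.6% → Flow B
Flow B has the higher rate in all 3 groups.

Flow B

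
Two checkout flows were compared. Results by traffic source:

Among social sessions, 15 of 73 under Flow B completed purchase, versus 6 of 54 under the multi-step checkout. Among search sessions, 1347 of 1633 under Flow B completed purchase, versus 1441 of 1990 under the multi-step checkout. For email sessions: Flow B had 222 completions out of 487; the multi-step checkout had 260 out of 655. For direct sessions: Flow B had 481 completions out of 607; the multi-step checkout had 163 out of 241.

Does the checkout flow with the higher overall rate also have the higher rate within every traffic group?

Yes

Social: Flow B 15/73 = 20.5%, the multi-step checkout 6/54 = 11.1% → Flow B
Search: Flow B 1347/1633 = 82.5%, the multi-step checkout 1441/1990 = 72.4% → Flow B
Email: Flow B 222/487 = 45.6%, the multi-step checkout 260/655 = 39.7% → Flow B
Direct: Flow B 481/607 = 79.2%, the multi-step checkout 163/241 = 67.6% → Flow B
Overall: Flow B 2065/2800 = 73.8%, the multi-step checkout 1870/2940 = 63.6% → Flow B
Flow B wins overall and in every traffic group — no reversal.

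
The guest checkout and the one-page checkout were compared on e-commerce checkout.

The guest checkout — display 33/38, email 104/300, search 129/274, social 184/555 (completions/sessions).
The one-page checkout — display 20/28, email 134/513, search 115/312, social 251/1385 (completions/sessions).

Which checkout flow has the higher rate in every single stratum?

the guest checkout

Display: the guest checkout 33/38 = 86.8%, the one-page checkout 20/28 = 71.4% → the guest checkout
Email: the guest checkout 104/300 = 34.7%, the one-page checkout 134/513 = 26.1% → the guest checkout
Search: the guest checkout 129/274 = 47.1%, the one-page checkout 115/312 = 36.9% → the guest checkout
Social: the guest checkout 184/555 = 33.2%, the one-page checkout 251/1385 = 18.1% → the guest checkout
The guest checkout has the higher rate in all 4 groups.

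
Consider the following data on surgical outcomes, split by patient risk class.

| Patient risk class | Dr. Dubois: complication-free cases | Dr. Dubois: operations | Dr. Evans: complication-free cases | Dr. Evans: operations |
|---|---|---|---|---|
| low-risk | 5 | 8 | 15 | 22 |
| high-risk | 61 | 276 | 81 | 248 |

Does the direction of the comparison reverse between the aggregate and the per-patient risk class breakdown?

No

Low-risk: Dr. Dubois 5/8 = 62.5%, Dr. Evans 15/22 = 68.2% → Dr. Evans
High-risk: Dr. Dubois 61/276 = 22.1%, Dr. Evans 81/248 = 32.7% → Dr. Evans
Overall: Dr. Dubois 66/284 = 23.2%, Dr. Evans 96/270 = 35.6% → Dr. Evans
Dr. Evans wins overall and in every patient risk group — no reversal.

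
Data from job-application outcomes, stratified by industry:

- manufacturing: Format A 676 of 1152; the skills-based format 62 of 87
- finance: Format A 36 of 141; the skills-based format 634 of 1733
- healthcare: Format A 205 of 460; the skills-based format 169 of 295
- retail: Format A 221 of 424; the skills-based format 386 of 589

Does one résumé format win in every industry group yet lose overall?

Manufacturing: Format A 676/1152 = 58.7%, the skills-based format 62/87 = 71.3% → the skills-based format
Finance: Format A 36/141 = 25.5%, the skills-based format 634/1733 = 36.6% → the skills-based format
Healthcare: Format A 205/460 = 44.6%, the skills-based format 169/295 = 57.3% → the skills-based format
Retail: Format A 221/424 = 52.1%, the skills-based format 386/589 = 65.5% → the skills-based format
Overall: Format A 1138/2177 = 52.3%, the skills-based format 1251/2704 = 46.3% → Format A
The skills-based format wins each industry group but Format A wins overall — the comparison reverses. The skills-based format's applications skew toward finance, which has a lower base rate.

Yes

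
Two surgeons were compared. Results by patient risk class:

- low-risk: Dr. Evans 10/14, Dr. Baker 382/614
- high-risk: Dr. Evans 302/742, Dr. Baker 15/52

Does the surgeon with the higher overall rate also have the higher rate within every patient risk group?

Low-risk: Dr. Evans 10/14 = 71.4%, Dr. Baker 382/614 = 62.2% → Dr. Evans
High-risk: Dr. Evans 302/742 = 40.7%, Dr. Baker 15/52 = 28.8% → Dr. Evans
Overall: Dr. Evans 312/756 = 41.3%, Dr. Baker 397/666 = 59.6% → Dr. Baker
Dr. Evans wins each patient risk group but Dr. Baker wins overall — the comparison reverses. Dr. Evans's operations skew toward high-risk, which has a lower base rate.

No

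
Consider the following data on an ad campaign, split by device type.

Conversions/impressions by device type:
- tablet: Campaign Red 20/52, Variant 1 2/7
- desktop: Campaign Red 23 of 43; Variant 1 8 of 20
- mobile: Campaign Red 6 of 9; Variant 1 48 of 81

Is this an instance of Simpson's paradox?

Tablet: Campaign Red 20/52 = 38.5%, Variant 1 2/7 = 28.6% → Campaign Red
Desktop: Campaign Red 23/43 = 53.5%, Variant 1 8/20 = 40.0% → Campaign Red
Mobile: Campaign Red 6/9 = 66.7%, Variant 1 48/81 = 59.3% → Campaign Red
Overall: Campaign Red 49/104 = 47.1%, Variant 1 58/108 = 53.7% → Variant 1
Campaign Red wins each device group but Variant 1 wins overall — the comparison reverses. Campaign Red's impressions skew toward tablet, which has a lower base rate.

Yes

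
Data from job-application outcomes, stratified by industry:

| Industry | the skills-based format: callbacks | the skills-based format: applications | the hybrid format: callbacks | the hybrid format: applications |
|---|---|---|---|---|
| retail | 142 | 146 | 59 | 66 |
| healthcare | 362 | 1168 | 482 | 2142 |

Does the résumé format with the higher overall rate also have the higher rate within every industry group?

Retail: the skills-based format 142/146 = 97.3%, the hybrid format 59/66 = 89.4% → the skills-based format
Healthcare: the skills-based format 362/1168 = 31.0%, the hybrid format 482/2142 = 22.5% → the skills-based format
Overall: the skills-based format 504/1314 = 38.4%, the hybrid format 541/2208 = 24.5% → the skills-based format
The skills-based format wins overall and in every industry group — no reversal.

Yes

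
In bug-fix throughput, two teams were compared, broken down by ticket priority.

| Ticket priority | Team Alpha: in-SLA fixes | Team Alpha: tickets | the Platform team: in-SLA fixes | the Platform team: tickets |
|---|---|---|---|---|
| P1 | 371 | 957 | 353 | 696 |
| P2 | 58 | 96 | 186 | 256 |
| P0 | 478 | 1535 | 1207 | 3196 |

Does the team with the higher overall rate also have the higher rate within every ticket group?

P1: Team Alpha 371/957 = 38.8%, the Platform team 353/696 = 50.7% → the Platform team
P2: Team Alpha 58/96 = 60.4%, the Platform team 186/256 = 72.7% → the Platform team
P0: Team Alpha 478/1535 = 31.1%, the Platform team 1207/3196 = 37.8% → the Platform team
Overall: Team Alpha 907/2588 = 35.0%, the Platform team 1746/4148 = 42.1% → the Platform team
The Platform team wins overall and in every ticket group — no reversal.

Yes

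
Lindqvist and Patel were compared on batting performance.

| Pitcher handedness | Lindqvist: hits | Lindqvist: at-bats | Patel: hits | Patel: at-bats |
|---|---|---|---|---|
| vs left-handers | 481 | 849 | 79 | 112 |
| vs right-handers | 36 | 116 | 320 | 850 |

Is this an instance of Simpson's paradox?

Yes

Vs left-handers: Lindqvist 481/849 = 56.7%, Patel 79/112 = 70.5% → Patel
Vs right-handers: Lindqvist 36/116 = 31.0%, Patel 320/850 = 37.6% → Patel
Overall: Lindqvist 517/965 = 53.6%, Patel 399/962 = 41.5% → Lindqvist
Patel wins each pitcher group but Lindqvist wins overall — the comparison reverses. Patel's at-bats skew toward vs right-handers, which has a lower base rate.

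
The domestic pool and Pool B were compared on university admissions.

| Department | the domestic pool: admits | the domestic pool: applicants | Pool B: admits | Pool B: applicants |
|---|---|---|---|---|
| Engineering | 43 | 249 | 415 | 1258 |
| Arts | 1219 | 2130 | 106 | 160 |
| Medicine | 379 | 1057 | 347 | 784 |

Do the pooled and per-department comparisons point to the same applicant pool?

Engineering: the domestic pool 43/249 = 17.3%, Pool B 415/1258 = 33.0% → Pool B
Arts: the domestic pool 1219/2130 = 57.2%, Pool B 106/160 = 66.2% → Pool B
Medicine: the domestic pool 379/1057 = 35.9%, Pool B 347/784 = 44.3% → Pool B
Overall: the domestic pool 1641/3436 = 47.8%, Pool B 868/2202 = 39.4% → the domestic pool
Pool B wins each department group but the domestic pool wins overall — the comparison reverses. Pool B's applicants skew toward Engineering, which has a lower base rate.

No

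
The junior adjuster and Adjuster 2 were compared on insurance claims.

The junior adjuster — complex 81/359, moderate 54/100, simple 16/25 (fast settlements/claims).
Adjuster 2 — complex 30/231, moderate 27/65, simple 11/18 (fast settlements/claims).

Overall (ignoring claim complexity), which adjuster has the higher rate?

the junior adjuster

Complex: the junior adjuster 81/359 = 22.6%, Adjuster 2 30/231 = 13.0% → the junior adjuster
Moderate: the junior adjuster 54/100 = 54.0%, Adjuster 2 27/65 = 41.5% → the junior adjuster
Simple: the junior adjuster 16/25 = 64.0%, Adjuster 2 11/18 = 61.1% → the junior adjuster
Overall: the junior adjuster 151/484 = 31.2%, Adjuster 2 68/314 = 21.7% → the junior adjuster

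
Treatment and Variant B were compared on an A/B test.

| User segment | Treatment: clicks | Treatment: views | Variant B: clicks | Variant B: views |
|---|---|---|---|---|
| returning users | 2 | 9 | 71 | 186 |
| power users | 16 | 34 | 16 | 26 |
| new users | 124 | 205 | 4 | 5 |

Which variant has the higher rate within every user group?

Returning users: Treatment 2/9 = 22.2%, Variant B 71/186 = 38.2% → Variant B
Power users: Treatment 16/34 = 47.1%, Variant B 16/26 = 61.5% → Variant B
New users: Treatment 124/205 = 60.5%, Variant B 4/5 = 80.0% → Variant B
Variant B has the higher rate in all 3 groups.

Variant B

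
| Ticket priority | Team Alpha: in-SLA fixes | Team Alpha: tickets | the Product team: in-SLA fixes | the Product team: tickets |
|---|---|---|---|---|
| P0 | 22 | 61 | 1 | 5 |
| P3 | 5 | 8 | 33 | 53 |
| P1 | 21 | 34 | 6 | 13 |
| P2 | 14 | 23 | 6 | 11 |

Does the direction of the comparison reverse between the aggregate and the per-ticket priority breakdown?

Yes

P0: Team Alpha 22/61 = 36.1%, the Product team 1/5 = 20.0% → Team Alpha
P3: Team Alpha 5/8 = 62.5%, the Product team 33/53 = 62.3% → Team Alpha
P1: Team Alpha 21/34 = 61.8%, the Product team 6/13 = 46.2% → Team Alpha
P2: Team Alpha 14/23 = 60.9%, the Product team 6/11 = 54.5% → Team Alpha
Overall: Team Alpha 62/126 = 49.2%, the Product team 46/82 = 56.1% → the Product team
Team Alpha wins each ticket group but the Product team wins overall — the comparison reverses. Team Alpha's tickets skew toward P0, which has a lower base rate.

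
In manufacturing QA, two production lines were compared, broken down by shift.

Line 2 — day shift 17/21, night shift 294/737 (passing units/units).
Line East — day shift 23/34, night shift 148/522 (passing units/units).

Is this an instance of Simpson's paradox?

No

Day shift: Line 2 17/21 = 81.0%, Line East 23/34 = 67.6% → Line 2
Night shift: Line 2 294/737 = 39.9%, Line East 148/522 = 28.4% → Line 2
Overall: Line 2 311/758 = 41.0%, Line East 171/556 = 30.8% → Line 2
Line 2 wins overall and in every shift group — no reversal.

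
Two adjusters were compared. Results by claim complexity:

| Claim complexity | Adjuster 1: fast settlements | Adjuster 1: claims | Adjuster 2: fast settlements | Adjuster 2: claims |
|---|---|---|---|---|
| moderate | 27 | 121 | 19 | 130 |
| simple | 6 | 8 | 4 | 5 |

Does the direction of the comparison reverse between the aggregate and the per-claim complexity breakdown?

No

Moderate: Adjuster 1 27/121 = 22.3%, Adjuster 2 19/130 = 14.6% → Adjuster 1
Simple: Adjuster 1 6/8 = 75.0%, Adjuster 2 4/5 = 80.0% → Adjuster 2
Overall: Adjuster 1 33/129 = 25.6%, Adjuster 2 23/135 = 17.0% → Adjuster 1
Neither sweeps: Adjuster 1 wins 1 of 2 groups, Adjuster 2 wins 1. Adjuster 1 wins overall but not every group — no Simpson reversal.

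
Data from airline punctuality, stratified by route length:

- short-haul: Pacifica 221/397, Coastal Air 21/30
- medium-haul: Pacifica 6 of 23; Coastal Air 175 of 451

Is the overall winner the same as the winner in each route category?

Short-haul: Pacifica 221/397 = 55.7%, Coastal Air 21/30 = 70.0% → Coastal Air
Medium-haul: Pacifica 6/23 = 26.1%, Coastal Air 175/451 = 38.8% → Coastal Air
Overall: Pacifica 227/420 = 54.0%, Coastal Air 196/481 = 40.7% → Pacifica
Coastal Air wins each route group but Pacifica wins overall — the comparison reverses. Coastal Air's flights skew toward medium-haul, which has a lower base rate.

No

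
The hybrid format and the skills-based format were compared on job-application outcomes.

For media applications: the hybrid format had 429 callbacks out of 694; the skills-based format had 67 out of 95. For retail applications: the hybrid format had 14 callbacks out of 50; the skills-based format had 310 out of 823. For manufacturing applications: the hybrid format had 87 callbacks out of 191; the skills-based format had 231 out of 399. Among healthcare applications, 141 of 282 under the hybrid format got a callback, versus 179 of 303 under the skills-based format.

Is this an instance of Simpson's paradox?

Media: the hybrid format 429/694 = 61.8%, the skills-based format 67/95 = 70.5% → the skills-based format
Retail: the hybrid format 14/50 = 28.0%, the skills-based format 310/823 = 37.7% → the skills-based format
Manufacturing: the hybrid format 87/191 = 45.5%, the skills-based format 231/399 = 57.9% → the skills-based format
Healthcare: the hybrid format 141/282 = 50.0%, the skills-based format 179/303 = 59.1% → the skills-based format
Overall: the hybrid format 671/1217 = 55.1%, the skills-based format 787/1620 = 48.6% → the hybrid format
The skills-based format wins each industry group but the hybrid format wins overall — the comparison reverses. The skills-based format's applications skew toward retail, which has a lower base rate.

Yes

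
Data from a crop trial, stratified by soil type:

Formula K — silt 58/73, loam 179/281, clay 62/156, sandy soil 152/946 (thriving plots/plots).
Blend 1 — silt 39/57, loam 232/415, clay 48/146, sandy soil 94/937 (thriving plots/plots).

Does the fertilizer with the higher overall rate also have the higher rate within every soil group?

Silt: Formula K 58/73 = 79.5%, Blend 1 39/57 = 68.4% → Formula K
Loam: Formula K 179/281 = 63.7%, Blend 1 232/415 = 55.9% → Formula K
Clay: Formula K 62/156 = 39.7%, Blend 1 48/146 = 32.9% → Formula K
Sandy soil: Formula K 152/946 = 16.1%, Blend 1 94/937 = 10.0% → Formula K
Overall: Formula K 451/1456 = 31.0%, Blend 1 413/1555 = 26.6% → Formula K
Formula K wins overall and in every soil group — no reversal.

Yes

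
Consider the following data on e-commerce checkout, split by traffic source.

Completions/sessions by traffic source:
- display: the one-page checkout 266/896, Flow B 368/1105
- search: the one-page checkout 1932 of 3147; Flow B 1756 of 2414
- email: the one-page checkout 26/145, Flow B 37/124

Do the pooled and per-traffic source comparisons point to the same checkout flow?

Display: the one-page checkout 266/896 = 29.7%, Flow B 368/1105 = 33.3% → Flow B
Search: the one-page checkout 1932/3147 = 61.4%, Flow B 1756/2414 = 72.7% → Flow B
Email: the one-page checkout 26/145 = 17.9%, Flow B 37/124 = 29.8% → Flow B
Overall: the one-page checkout 2224/4188 = 53.1%, Flow B 2161/3643 = 59.3% → Flow B
Flow B wins overall and in every traffic group — no reversal.

Yes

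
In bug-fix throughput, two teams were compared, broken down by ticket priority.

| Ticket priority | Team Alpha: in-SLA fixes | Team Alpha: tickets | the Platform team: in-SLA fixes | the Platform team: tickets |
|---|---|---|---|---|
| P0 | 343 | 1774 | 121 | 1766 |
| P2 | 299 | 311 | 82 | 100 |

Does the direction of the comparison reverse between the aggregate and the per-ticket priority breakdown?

P0: Team Alpha 343/1774 = 19.3%, the Platform team 121/1766 = 6.9% → Team Alpha
P2: Team Alpha 299/311 = 96.1%, the Platform team 82/100 = 82.0% → Team Alpha
Overall: Team Alpha 642/2085 = 30.8%, the Platform team 203/1866 = 10.9% → Team Alpha
Team Alpha wins overall and in every ticket group — no reversal.

No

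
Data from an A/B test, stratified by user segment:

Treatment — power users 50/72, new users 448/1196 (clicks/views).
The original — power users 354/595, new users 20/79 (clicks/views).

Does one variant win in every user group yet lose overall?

Power users: Treatment 50/72 = 69.4%, the original 354/595 = 59.5% → Treatment
New users: Treatment 448/1196 = 37.5%, the original 20/79 = 25.3% → Treatment
Overall: Treatment 498/1268 = 39.3%, the original 374/674 = 55.5% → the original
Treatment wins each user group but the original wins overall — the comparison reverses. Treatment's views skew toward new users, which has a lower base rate.

Yes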